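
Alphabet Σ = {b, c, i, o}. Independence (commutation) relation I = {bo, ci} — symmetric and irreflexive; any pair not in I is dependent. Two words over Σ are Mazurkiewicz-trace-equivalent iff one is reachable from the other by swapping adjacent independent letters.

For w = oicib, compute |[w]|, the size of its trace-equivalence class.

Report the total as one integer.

3

piece 0:o — minimal
piece 1:i rests on {0:o}
piece 2:c rests on {0:o}
piece 3:i rests on {1:i}
piece 4:b rests on {2:c, 3:i}
minimal pieces: {0:o}
ways to finish when only these pieces remain (= sum over removing one remaining piece with nothing left below it):
  1 left: {4}→1
  2 left: {2,4}→1  {3,4}→1
  3 left: {1,3,4}→1  {2,3,4}→2
  placing 0:o first → 3 extensions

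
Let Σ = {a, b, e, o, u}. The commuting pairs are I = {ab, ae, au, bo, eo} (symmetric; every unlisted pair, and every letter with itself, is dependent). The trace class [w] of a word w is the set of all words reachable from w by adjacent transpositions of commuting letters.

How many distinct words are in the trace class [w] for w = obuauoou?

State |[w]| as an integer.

7

piece 0:o — minimal
piece 1:b — minimal
piece 2:u rests on {0:o, 1:b}
piece 3:a rests on {0:o}
piece 4:u rests on {2:u}
piece 5:o rests on {3:a, 4:u}
piece 6:o rests on {5:o}
piece 7:u rests on {6:o}
minimal pieces: {0:o, 1:b}
ways to finish when only these pieces remain (= sum over removing one remaining piece with nothing left below it):
  1 left: {7}→1
  2 left: {6,7}→1
  3 left: {5,6,7}→1
  4 left: {3,5,6,7}→1  {4,5,6,7}→1
  5 left: {2,4,5,6,7}→1  {3,4,5,6,7}→2
  6 left: {1,2,4,5,6,7}→1  {2,3,4,5,6,7}→3
  placing 0:o first → 4 extensions
  placing 1:b first → 3 extensions
total linear extensions = 7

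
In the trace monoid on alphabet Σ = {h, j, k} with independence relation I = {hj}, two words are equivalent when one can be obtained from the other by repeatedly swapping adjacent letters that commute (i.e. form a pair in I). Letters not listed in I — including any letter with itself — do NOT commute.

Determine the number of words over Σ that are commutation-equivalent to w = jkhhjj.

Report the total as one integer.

6

0(j) covers ∅
1(k) covers 0:j
2(h) covers 1:k
3(h) covers 2:h
4(j) covers 1:k
5(j) covers 4:j
floor of heap: 0:j
completions by unplaced set U, small U first (add the entries for U minus each lowest piece of U):
  |U|=1: {3}:1  {5}:1
  |U|=2: {2,3}:1  {3,5}:2  {4,5}:1
  |U|=3: {2,3,5}:3  {3,4,5}:3
  |U|=4: {2,3,4,5}:6
  start at 0(j): 6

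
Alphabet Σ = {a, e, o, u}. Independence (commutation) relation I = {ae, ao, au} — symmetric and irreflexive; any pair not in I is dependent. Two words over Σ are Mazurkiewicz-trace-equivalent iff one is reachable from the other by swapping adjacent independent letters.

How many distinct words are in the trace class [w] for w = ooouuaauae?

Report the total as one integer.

120

piece 0:o — minimal
piece 1:o rests on {0:o}
piece 2:o rests on {1:o}
piece 3:u rests on {2:o}
piece 4:u rests on {3:u}
piece 5:a — minimal
piece 6:a rests on {5:a}
piece 7:u rests on {4:u}
piece 8:a rests on {6:a}
piece 9:e rests on {7:u}
minimal pieces: {0:o, 5:a}
ways to finish when only these pieces remain (= sum over removing one remaining piece with nothing left below it):
  1 left: {8}→1  {9}→1
  2 left: {6,8}→1  {7,9}→1  {8,9}→2
  3 left: {4,7,9}→1  {5,6,8}→1  {6,8,9}→3  {7,8,9}→3
  4 left: {3,4,7,9}→1  {4,7,8,9}→4  {5,6,8,9}→4  {6,7,8,9}→6
  5 left: {2,3,4,7,9}→1  {3,4,7,8,9}→5  {4,6,7,8,9}→10  {5,6,7,8,9}→10
  6 left: {1,2,3,4,7,9}→1  {2,3,4,7,8,9}→6  {3,4,6,7,8,9}→15  {4,5,6,7,8,9}→20
  7 left: {0,1,2,3,4,7,9}→1  {1,2,3,4,7,8,9}→7  {2,3,4,6,7,8,9}→21  {3,4,5,6,7,8,9}→35
  8 left: {0,1,2,3,4,7,8,9}→8  {1,2,3,4,6,7,8,9}→28  {2,3,4,5,6,7,8,9}→56
  placing 0:o first → 84 extensions
  placing 5:a first → 36 extensions
total linear extensions = 120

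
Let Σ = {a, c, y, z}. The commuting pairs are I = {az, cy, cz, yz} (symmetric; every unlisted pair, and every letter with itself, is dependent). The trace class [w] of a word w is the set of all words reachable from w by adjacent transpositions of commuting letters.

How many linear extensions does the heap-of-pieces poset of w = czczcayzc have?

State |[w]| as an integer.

0(c) covers ∅
1(z) covers ∅
2(c) covers 0:c
3(z) covers 1:z
4(c) covers 2:c
5(a) covers 4:c
6(y) covers 5:a
7(z) covers 3:z
8(c) covers 5:a
floor of heap: 0:c, 1:z
completions by unplaced set U, small U first (add the entries for U minus each lowest piece of U):
  |U|=1: {6}:1  {7}:1  {8}:1
  |U|=2: {3,7}:1  {6,7}:2  {6,8}:2  {7,8}:2
  |U|=3: {1,3,7}:1  {3,6,7}:3  {3,7,8}:3  {5,6,8}:2  {6,7,8}:6
  |U|=4: {1,3,6,7}:4  {1,3,7,8}:4  {3,6,7,8}:12  {4,5,6,8}:2  {5,6,7,8}:8
  |U|=5: {1,3,6,7,8}:20  {2,4,5,6,8}:2  {3,5,6,7,8}:20  {4,5,6,7,8}:10
  |U|=6: {0,2,4,5,6,8}:2  {1,3,5,6,7,8}:40  {2,4,5,6,7,8}:12  {3,4,5,6,7,8}:30
  |U|=7: {0,2,4,5,6,7,8}:14  {1,3,4,5,6,7,8}:70  {2,3,4,5,6,7,8}:42
  start at 0(c): 112
  start at 1(z): 56
sum over floor = 168

168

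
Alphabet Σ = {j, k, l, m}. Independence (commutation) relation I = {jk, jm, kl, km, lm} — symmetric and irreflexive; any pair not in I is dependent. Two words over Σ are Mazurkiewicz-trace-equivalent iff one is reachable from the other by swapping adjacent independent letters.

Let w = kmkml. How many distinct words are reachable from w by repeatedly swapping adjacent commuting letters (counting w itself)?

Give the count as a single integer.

piece 0:k — minimal
piece 1:m — minimal
piece 2:k rests on {0:k}
piece 3:m rests on {1:m}
piece 4:l — minimal
minimal pieces: {0:k, 1:m, 4:l}
ways to finish when only these pieces remain (= sum over removing one remaining piece with nothing left below it):
  1 left: {2}→1  {3}→1  {4}→1
  2 left: {0,2}→1  {1,3}→1  {2,3}→2  {2,4}→2  {3,4}→2
  3 left: {0,2,3}→3  {0,2,4}→3  {1,2,3}→3  {1,3,4}→3  {2,3,4}→6
  placing 0:k first → 12 extensions
  placing 1:m first → 12 extensions
  placing 4:l first → 6 extensions
total linear extensions = 30

30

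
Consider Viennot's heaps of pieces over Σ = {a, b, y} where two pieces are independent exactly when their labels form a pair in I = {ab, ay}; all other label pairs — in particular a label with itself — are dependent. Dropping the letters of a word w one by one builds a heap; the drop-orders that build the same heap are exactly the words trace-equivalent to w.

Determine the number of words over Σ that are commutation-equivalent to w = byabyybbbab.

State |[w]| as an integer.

piece 0:b — minimal
piece 1:y rests on {0:b}
piece 2:a — minimal
piece 3:b rests on {1:y}
piece 4:y rests on {3:b}
piece 5:y rests on {4:y}
piece 6:b rests on {5:y}
piece 7:b rests on {6:b}
piece 8:b rests on {7:b}
piece 9:a rests on {2:a}
piece 10:b rests on {8:b}
minimal pieces: {0:b, 2:a}
ways to finish when only these pieces remain (= sum over removing one remaining piece with nothing left below it):
  1 left: {9}→1  {10}→1
  2 left: {2,9}→1  {8,10}→1  {9,10}→2
  3 left: {2,9,10}→3  {7,8,10}→1  {8,9,10}→3
  4 left: {2,8,9,10}→6  {6,7,8,10}→1  {7,8,9,10}→4
  5 left: {2,7,8,9,10}→10  {5,6,7,8,10}→1  {6,7,8,9,10}→5
  6 left: {2,6,7,8,9,10}→15  {4,5,6,7,8,10}→1  {5,6,7,8,9,10}→6
  7 left: {2,5,6,7,8,9,10}→21  {3,4,5,6,7,8,10}→1  {4,5,6,7,8,9,10}→7
  8 left: {1,3,4,5,6,7,8,10}→1  {2,4,5,6,7,8,9,10}→28  {3,4,5,6,7,8,9,10}→8
  9 left: {0,1,3,4,5,6,7,8,10}→1  {1,3,4,5,6,7,8,9,10}→9  {2,3,4,5,6,7,8,9,10}→36
  placing 0:b first → 45 extensions
  placing 2:a first → 10 extensions
total linear extensions = 55

55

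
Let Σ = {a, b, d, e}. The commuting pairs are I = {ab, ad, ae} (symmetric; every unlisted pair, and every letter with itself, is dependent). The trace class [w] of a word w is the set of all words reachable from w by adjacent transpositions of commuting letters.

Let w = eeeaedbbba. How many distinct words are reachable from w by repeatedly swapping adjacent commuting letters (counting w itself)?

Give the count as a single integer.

0(e) covers ∅
1(e) covers 0:e
2(e) covers 1:e
3(a) covers ∅
4(e) covers 2:e
5(d) covers 4:e
6(b) covers 5:d
7(b) covers 6:b
8(b) covers 7:b
9(a) covers 3:a
floor of heap: 0:e, 3:a
completions by unplaced set U, small U first (add the entries for U minus each lowest piece of U):
  |U|=1: {8}:1  {9}:1
  |U|=2: {3,9}:1  {7,8}:1  {8,9}:2
  |U|=3: {3,8,9}:3  {6,7,8}:1  {7,8,9}:3
  |U|=4: {3,7,8,9}:6  {5,6,7,8}:1  {6,7,8,9}:4
  |U|=5: {3,6,7,8,9}:10  {4,5,6,7,8}:1  {5,6,7,8,9}:5
  |U|=6: {2,4,5,6,7,8}:1  {3,5,6,7,8,9}:15  {4,5,6,7,8,9}:6
  |U|=7: {1,2,4,5,6,7,8}:1  {2,4,5,6,7,8,9}:7  {3,4,5,6,7,8,9}:21
  |U|=8: {0,1,2,4,5,6,7,8}:1  {1,2,4,5,6,7,8,9}:8  {2,3,4,5,6,7,8,9}:28
  start at 0(e): 36
  start at 3(a): 9
sum over floor = 45

45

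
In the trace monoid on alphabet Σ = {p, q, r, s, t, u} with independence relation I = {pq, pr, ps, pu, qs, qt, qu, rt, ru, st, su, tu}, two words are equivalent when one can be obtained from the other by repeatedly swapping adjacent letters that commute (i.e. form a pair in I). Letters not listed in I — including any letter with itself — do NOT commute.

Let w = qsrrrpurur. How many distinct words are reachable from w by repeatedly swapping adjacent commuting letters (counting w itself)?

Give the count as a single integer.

piece 0:q — minimal
piece 1:s — minimal
piece 2:r rests on {0:q, 1:s}
piece 3:r rests on {2:r}
piece 4:r rests on {3:r}
piece 5:p — minimal
piece 6:u — minimal
piece 7:r rests on {4:r}
piece 8:u rests on {6:u}
piece 9:r rests on {7:r}
minimal pieces: {0:q, 1:s, 5:p, 6:u}
ways to finish when only these pieces remain (= sum over removing one remaining piece with nothing left below it):
  1 left: {5}→1  {8}→1  {9}→1
  2 left: {5,8}→2  {5,9}→2  {6,8}→1  {7,9}→1  {8,9}→2
  3 left: {4,7,9}→1  {5,6,8}→3  {5,7,9}→3  {5,8,9}→6  {6,8,9}→3  {7,8,9}→3
  4 left: {3,4,7,9}→1  {4,5,7,9}→4  {4,7,8,9}→4  {5,6,8,9}→12  {5,7,8,9}→12  {6,7,8,9}→6
  5 left: {2,3,4,7,9}→1  {3,4,5,7,9}→5  {3,4,7,8,9}→5  {4,5,7,8,9}→20  {4,6,7,8,9}→10  {5,6,7,8,9}→30
  6 left: {0,2,3,4,7,9}→1  {1,2,3,4,7,9}→1  {2,3,4,5,7,9}→6  {2,3,4,7,8,9}→6  {3,4,5,7,8,9}→30  {3,4,6,7,8,9}→15  {4,5,6,7,8,9}→60
  7 left: {0,1,2,3,4,7,9}→2  {0,2,3,4,5,7,9}→7  {0,2,3,4,7,8,9}→7  {1,2,3,4,5,7,9}→7  {1,2,3,4,7,8,9}→7  {2,3,4,5,7,8,9}→42  {2,3,4,6,7,8,9}→21  {3,4,5,6,7,8,9}→105
  8 left: {0,1,2,3,4,5,7,9}→16  {0,1,2,3,4,7,8,9}→16  {0,2,3,4,5,7,8,9}→56  {0,2,3,4,6,7,8,9}→28  {1,2,3,4,5,7,8,9}→56  {1,2,3,4,6,7,8,9}→28  {2,3,4,5,6,7,8,9}→168
  placing 0:q first → 252 extensions
  placing 1:s first → 252 extensions
  placing 5:p first → 72 extensions
  placing 6:u first → 144 extensions
total linear extensions = 720

720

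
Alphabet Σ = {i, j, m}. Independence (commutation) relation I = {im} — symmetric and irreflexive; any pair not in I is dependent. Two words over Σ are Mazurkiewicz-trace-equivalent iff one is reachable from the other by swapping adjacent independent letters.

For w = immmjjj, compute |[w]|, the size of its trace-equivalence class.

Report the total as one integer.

#0=i has no predecessor
#1=m has no predecessor
#2=m depends on [1:m]
#3=m depends on [2:m]
#4=j depends on [0:i, 3:m]
#5=j depends on [4:j]
#6=j depends on [5:j]
sources: [0:i, 1:m]
N(rest) = Σ N(rest − s) over sources s of rest; N(one piece) = 1:
  size 1 → [6]=1
  size 2 → [5,6]=1
  size 3 → [4,5,6]=1
  size 4 → [0,4,5,6]=1  [3,4,5,6]=1
  size 5 → [0,3,4,5,6]=2  [2,3,4,5,6]=1
  first=0(i) contributes 1
  first=1(m) contributes 3
|[w]| = 4

4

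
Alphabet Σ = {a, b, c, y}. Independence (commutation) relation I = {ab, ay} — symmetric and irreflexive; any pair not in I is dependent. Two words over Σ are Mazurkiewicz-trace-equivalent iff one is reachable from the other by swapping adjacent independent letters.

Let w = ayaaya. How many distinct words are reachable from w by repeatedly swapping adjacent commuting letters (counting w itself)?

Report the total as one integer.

15

0(a) covers ∅
1(y) covers ∅
2(a) covers 0:a
3(a) covers 2:a
4(y) covers 1:y
5(a) covers 3:a
floor of heap: 0:a, 1:y
completions by unplaced set U, small U first (add the entries for U minus each lowest piece of U):
  |U|=1: {4}:1  {5}:1
  |U|=2: {1,4}:1  {3,5}:1  {4,5}:2
  |U|=3: {1,4,5}:3  {2,3,5}:1  {3,4,5}:3
  |U|=4: {0,2,3,5}:1  {1,3,4,5}:6  {2,3,4,5}:4
  start at 0(a): 10
  start at 1(y): 5
sum over floor = 15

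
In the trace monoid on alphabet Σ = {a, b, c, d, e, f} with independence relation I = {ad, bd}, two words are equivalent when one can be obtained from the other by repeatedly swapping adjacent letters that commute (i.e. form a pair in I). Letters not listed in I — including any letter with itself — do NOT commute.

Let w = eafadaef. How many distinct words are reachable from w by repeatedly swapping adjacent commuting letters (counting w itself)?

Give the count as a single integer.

3

#0=e has no predecessor
#1=a depends on [0:e]
#2=f depends on [1:a]
#3=a depends on [2:f]
#4=d depends on [2:f]
#5=a depends on [3:a]
#6=e depends on [4:d, 5:a]
#7=f depends on [6:e]
sources: [0:e]
N(rest) = Σ N(rest − s) over sources s of rest; N(one piece) = 1:
  size 1 → [7]=1
  size 2 → [6,7]=1
  size 3 → [4,6,7]=1  [5,6,7]=1
  size 4 → [3,5,6,7]=1  [4,5,6,7]=2
  size 5 → [3,4,5,6,7]=3
  size 6 → [2,3,4,5,6,7]=3
  first=0(e) contributes 3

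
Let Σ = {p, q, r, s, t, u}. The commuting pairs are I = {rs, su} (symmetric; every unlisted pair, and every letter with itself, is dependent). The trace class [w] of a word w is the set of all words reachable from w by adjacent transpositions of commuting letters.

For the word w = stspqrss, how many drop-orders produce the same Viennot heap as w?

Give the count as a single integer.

drop 0:s onto floor
drop 1:t onto {0:s}
drop 2:s onto {1:t}
drop 3:p onto {2:s}
drop 4:q onto {3:p}
drop 5:r onto {4:q}
drop 6:s onto {4:q}
drop 7:s onto {6:s}
ground layer = {0:s}
drop-orders for the pieces not yet dropped (sum over which currently-grounded one goes next):
  1 to go: {5} 1  {7} 1
  2 to go: {5,7} 2  {6,7} 1
  3 to go: {5,6,7} 3
  4 to go: {4,5,6,7} 3
  5 to go: {3,4,5,6,7} 3
  6 to go: {2,3,4,5,6,7} 3
  if 0:s drops first: 3 orders

3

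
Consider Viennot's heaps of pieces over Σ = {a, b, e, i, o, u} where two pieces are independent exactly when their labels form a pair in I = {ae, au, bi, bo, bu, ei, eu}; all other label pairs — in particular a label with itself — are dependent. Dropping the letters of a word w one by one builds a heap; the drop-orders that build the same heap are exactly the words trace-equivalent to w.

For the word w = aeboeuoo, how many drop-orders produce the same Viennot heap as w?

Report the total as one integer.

piece 0:a — minimal
piece 1:e — minimal
piece 2:b rests on {0:a, 1:e}
piece 3:o rests on {0:a, 1:e}
piece 4:e rests on {2:b, 3:o}
piece 5:u rests on {3:o}
piece 6:o rests on {4:e, 5:u}
piece 7:o rests on {6:o}
minimal pieces: {0:a, 1:e}
ways to finish when only these pieces remain (= sum over removing one remaining piece with nothing left below it):
  1 left: {7}→1
  2 left: {6,7}→1
  3 left: {4,6,7}→1  {5,6,7}→1
  4 left: {2,4,6,7}→1  {4,5,6,7}→2
  5 left: {2,4,5,6,7}→3  {3,4,5,6,7}→2
  6 left: {2,3,4,5,6,7}→5
  placing 0:a first → 5 extensions
  placing 1:e first → 5 extensions
total linear extensions = 10

10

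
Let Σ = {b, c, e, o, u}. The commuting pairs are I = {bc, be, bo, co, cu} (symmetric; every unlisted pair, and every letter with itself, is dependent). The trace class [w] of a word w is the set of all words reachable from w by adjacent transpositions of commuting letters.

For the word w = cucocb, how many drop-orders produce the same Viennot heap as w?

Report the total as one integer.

drop 0:c onto floor
drop 1:u onto floor
drop 2:c onto {0:c}
drop 3:o onto {1:u}
drop 4:c onto {2:c}
drop 5:b onto {1:u}
ground layer = {0:c, 1:u}
drop-orders for the pieces not yet dropped (sum over which currently-grounded one goes next):
  1 to go: {3} 1  {4} 1  {5} 1
  2 to go: {2,4} 1  {3,4} 2  {3,5} 2  {4,5} 2
  3 to go: {0,2,4} 1  {1,3,5} 2  {2,3,4} 3  {2,4,5} 3  {3,4,5} 6
  4 to go: {0,2,3,4} 4  {0,2,4,5} 4  {1,3,4,5} 8  {2,3,4,5} 12
  if 0:c drops first: 20 orders
  if 1:u drops first: 20 orders
heap linearizations: 40

40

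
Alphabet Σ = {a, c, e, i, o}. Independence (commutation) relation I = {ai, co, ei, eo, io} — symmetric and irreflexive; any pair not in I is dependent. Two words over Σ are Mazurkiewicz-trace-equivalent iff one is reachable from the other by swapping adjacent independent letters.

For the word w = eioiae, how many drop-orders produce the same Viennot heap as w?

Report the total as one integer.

piece 0:e — minimal
piece 1:i — minimal
piece 2:o — minimal
piece 3:i rests on {1:i}
piece 4:a rests on {0:e, 2:o}
piece 5:e rests on {4:a}
minimal pieces: {0:e, 1:i, 2:o}
ways to finish when only these pieces remain (= sum over removing one remaining piece with nothing left below it):
  1 left: {3}→1  {5}→1
  2 left: {1,3}→1  {3,5}→2  {4,5}→1
  3 left: {0,4,5}→1  {1,3,5}→3  {2,4,5}→1  {3,4,5}→3
  4 left: {0,2,4,5}→2  {0,3,4,5}→4  {1,3,4,5}→6  {2,3,4,5}→4
  placing 0:e first → 10 extensions
  placing 1:i first → 10 extensions
  placing 2:o first → 10 extensions
total linear extensions = 30

30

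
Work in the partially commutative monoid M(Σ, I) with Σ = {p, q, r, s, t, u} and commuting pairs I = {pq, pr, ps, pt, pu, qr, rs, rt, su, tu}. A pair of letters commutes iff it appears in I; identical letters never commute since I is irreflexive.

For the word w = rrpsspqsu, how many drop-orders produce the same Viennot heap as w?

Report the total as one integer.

900

0(r) covers ∅
1(r) covers 0:r
2(p) covers ∅
3(s) covers ∅
4(s) covers 3:s
5(p) covers 2:p
6(q) covers 4:s
7(s) covers 6:q
8(u) covers 1:r, 6:q
floor of heap: 0:r, 2:p, 3:s
completions by unplaced set U, small U first (add the entries for U minus each lowest piece of U):
  |U|=1: {5}:1  {7}:1  {8}:1
  |U|=2: {1,8}:1  {2,5}:1  {5,7}:2  {5,8}:2  {7,8}:2
  |U|=3: {0,1,8}:1  {1,5,8}:3  {1,7,8}:3  {2,5,7}:3  {2,5,8}:3  {5,7,8}:6  {6,7,8}:2
  |U|=4: {0,1,5,8}:4  {0,1,7,8}:4  {1,2,5,8}:6  {1,5,7,8}:12  {1,6,7,8}:5  {2,5,7,8}:12  {4,6,7,8}:2  {5,6,7,8}:8
  |U|=5: {0,1,2,5,8}:10  {0,1,5,7,8}:20  {0,1,6,7,8}:9  {1,2,5,7,8}:30  {1,4,6,7,8}:7  {1,5,6,7,8}:25  {2,5,6,7,8}:20  {3,4,6,7,8}:2  {4,5,6,7,8}:10
  |U|=6: {0,1,2,5,7,8}:60  {0,1,4,6,7,8}:16  {0,1,5,6,7,8}:54  {1,2,5,6,7,8}:75  {1,3,4,6,7,8}:9  {1,4,5,6,7,8}:42  {2,4,5,6,7,8}:30  {3,4,5,6,7,8}:12
  |U|=7: {0,1,2,5,6,7,8}:189  {0,1,3,4,6,7,8}:25  {0,1,4,5,6,7,8}:112  {1,2,4,5,6,7,8}:147  {1,3,4,5,6,7,8}:63  {2,3,4,5,6,7,8}:42
  start at 0(r): 252
  start at 2(p): 200
  start at 3(s): 448
sum over floor = 900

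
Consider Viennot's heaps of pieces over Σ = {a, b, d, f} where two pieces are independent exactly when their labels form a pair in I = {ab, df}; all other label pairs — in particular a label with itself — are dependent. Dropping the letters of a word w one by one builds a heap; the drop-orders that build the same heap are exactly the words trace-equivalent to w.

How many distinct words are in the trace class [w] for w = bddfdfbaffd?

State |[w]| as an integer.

piece 0:b — minimal
piece 1:d rests on {0:b}
piece 2:d rests on {1:d}
piece 3:f rests on {0:b}
piece 4:d rests on {2:d}
piece 5:f rests on {3:f}
piece 6:b rests on {4:d, 5:f}
piece 7:a rests on {4:d, 5:f}
piece 8:f rests on {6:b, 7:a}
piece 9:f rests on {8:f}
piece 10:d rests on {6:b, 7:a}
minimal pieces: {0:b}
ways to finish when only these pieces remain (= sum over removing one remaining piece with nothing left below it):
  1 left: {9}→1  {10}→1
  2 left: {8,9}→1  {9,10}→2
  3 left: {8,9,10}→3
  4 left: {6,8,9,10}→3  {7,8,9,10}→3
  5 left: {6,7,8,9,10}→6
  6 left: {4,6,7,8,9,10}→6  {5,6,7,8,9,10}→6
  7 left: {2,4,6,7,8,9,10}→6  {3,5,6,7,8,9,10}→6  {4,5,6,7,8,9,10}→12
  8 left: {1,2,4,6,7,8,9,10}→6  {2,4,5,6,7,8,9,10}→18  {3,4,5,6,7,8,9,10}→18
  9 left: {1,2,4,5,6,7,8,9,10}→24  {2,3,4,5,6,7,8,9,10}→36
  placing 0:b first → 60 extensions

60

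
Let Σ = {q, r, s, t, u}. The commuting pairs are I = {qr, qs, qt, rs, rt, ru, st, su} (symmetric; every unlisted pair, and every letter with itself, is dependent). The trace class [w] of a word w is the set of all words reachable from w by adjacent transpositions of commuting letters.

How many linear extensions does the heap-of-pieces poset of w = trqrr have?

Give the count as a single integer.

drop 0:t onto floor
drop 1:r onto floor
drop 2:q onto floor
drop 3:r onto {1:r}
drop 4:r onto {3:r}
ground layer = {0:t, 1:r, 2:q}
drop-orders for the pieces not yet dropped (sum over which currently-grounded one goes next):
  1 to go: {0} 1  {2} 1  {4} 1
  2 to go: {0,2} 2  {0,4} 2  {2,4} 2  {3,4} 1
  3 to go: {0,2,4} 6  {0,3,4} 3  {1,3,4} 1  {2,3,4} 3
  if 0:t drops first: 4 orders
  if 1:r drops first: 12 orders
  if 2:q drops first: 4 orders
heap linearizations: 20

20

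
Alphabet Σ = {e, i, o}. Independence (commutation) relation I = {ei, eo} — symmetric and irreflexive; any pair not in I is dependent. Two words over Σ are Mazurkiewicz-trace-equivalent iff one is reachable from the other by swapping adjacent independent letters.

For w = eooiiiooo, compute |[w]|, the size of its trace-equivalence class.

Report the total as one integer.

9

#0=e has no predecessor
#1=o has no predecessor
#2=o depends on [1:o]
#3=i depends on [2:o]
#4=i depends on [3:i]
#5=i depends on [4:i]
#6=o depends on [5:i]
#7=o depends on [6:o]
#8=o depends on [7:o]
sources: [0:e, 1:o]
N(rest) = Σ N(rest − s) over sources s of rest; N(one piece) = 1:
  size 1 → [0]=1  [8]=1
  size 2 → [0,8]=2  [7,8]=1
  size 3 → [0,7,8]=3  [6,7,8]=1
  size 4 → [0,6,7,8]=4  [5,6,7,8]=1
  size 5 → [0,5,6,7,8]=5  [4,5,6,7,8]=1
  size 6 → [0,4,5,6,7,8]=6  [3,4,5,6,7,8]=1
  size 7 → [0,3,4,5,6,7,8]=7  [2,3,4,5,6,7,8]=1
  first=0(e) contributes 1
  first=1(o) contributes 8
|[w]| = 9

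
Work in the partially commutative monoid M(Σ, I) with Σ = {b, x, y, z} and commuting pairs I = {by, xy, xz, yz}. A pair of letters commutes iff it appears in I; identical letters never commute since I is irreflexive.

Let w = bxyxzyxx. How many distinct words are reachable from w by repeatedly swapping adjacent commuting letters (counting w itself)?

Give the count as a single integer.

piece 0:b — minimal
piece 1:x rests on {0:b}
piece 2:y — minimal
piece 3:x rests on {1:x}
piece 4:z rests on {0:b}
piece 5:y rests on {2:y}
piece 6:x rests on {3:x}
piece 7:x rests on {6:x}
minimal pieces: {0:b, 2:y}
ways to finish when only these pieces remain (= sum over removing one remaining piece with nothing left below it):
  1 left: {4}→1  {5}→1  {7}→1
  2 left: {2,5}→1  {4,5}→2  {4,7}→2  {5,7}→2  {6,7}→1
  3 left: {2,4,5}→3  {2,5,7}→3  {3,6,7}→1  {4,5,7}→6  {4,6,7}→3  {5,6,7}→3
  4 left: {1,3,6,7}→1  {2,4,5,7}→12  {2,5,6,7}→6  {3,4,6,7}→4  {3,5,6,7}→4  {4,5,6,7}→12
  5 left: {1,3,4,6,7}→5  {1,3,5,6,7}→5  {2,3,5,6,7}→10  {2,4,5,6,7}→30  {3,4,5,6,7}→20
  6 left: {0,1,3,4,6,7}→5  {1,2,3,5,6,7}→15  {1,3,4,5,6,7}→30  {2,3,4,5,6,7}→60
  placing 0:b first → 105 extensions
  placing 2:y first → 35 extensions
total linear extensions = 140

140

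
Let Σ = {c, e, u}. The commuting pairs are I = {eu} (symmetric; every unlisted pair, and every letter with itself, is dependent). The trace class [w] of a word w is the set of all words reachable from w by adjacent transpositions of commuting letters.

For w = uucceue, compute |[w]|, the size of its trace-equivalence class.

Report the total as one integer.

3

piece 0:u — minimal
piece 1:u rests on {0:u}
piece 2:c rests on {1:u}
piece 3:c rests on {2:c}
piece 4:e rests on {3:c}
piece 5:u rests on {3:c}
piece 6:e rests on {4:e}
minimal pieces: {0:u}
ways to finish when only these pieces remain (= sum over removing one remaining piece with nothing left below it):
  1 left: {5}→1  {6}→1
  2 left: {4,6}→1  {5,6}→2
  3 left: {4,5,6}→3
  4 left: {3,4,5,6}→3
  5 left: {2,3,4,5,6}→3
  placing 0:u first → 3 extensions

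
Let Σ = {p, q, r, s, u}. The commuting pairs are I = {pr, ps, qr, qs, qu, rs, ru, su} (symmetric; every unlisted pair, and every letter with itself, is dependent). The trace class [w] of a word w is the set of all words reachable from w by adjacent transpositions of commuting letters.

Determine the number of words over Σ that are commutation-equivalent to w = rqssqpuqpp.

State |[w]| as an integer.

#0=r has no predecessor
#1=q has no predecessor
#2=s has no predecessor
#3=s depends on [2:s]
#4=q depends on [1:q]
#5=p depends on [4:q]
#6=u depends on [5:p]
#7=q depends on [5:p]
#8=p depends on [6:u, 7:q]
#9=p depends on [8:p]
sources: [0:r, 1:q, 2:s]
N(rest) = Σ N(rest − s) over sources s of rest; N(one piece) = 1:
  size 1 → [0]=1  [3]=1  [9]=1
  size 2 → [0,3]=2  [0,9]=2  [2,3]=1  [3,9]=2  [8,9]=1
  size 3 → [0,2,3]=3  [0,3,9]=6  [0,8,9]=3  [2,3,9]=3  [3,8,9]=3  [6,8,9]=1  [7,8,9]=1
  size 4 → [0,2,3,9]=12  [0,3,8,9]=12  [0,6,8,9]=4  [0,7,8,9]=4  [2,3,8,9]=6  [3,6,8,9]=4  [3,7,8,9]=4  [6,7,8,9]=2
  size 5 → [0,2,3,8,9]=30  [0,3,6,8,9]=20  [0,3,7,8,9]=20  [0,6,7,8,9]=10  [2,3,6,8,9]=10  [2,3,7,8,9]=10  [3,6,7,8,9]=10  [5,6,7,8,9]=2
  size 6 → [0,2,3,6,8,9]=60  [0,2,3,7,8,9]=60  [0,3,6,7,8,9]=60  [0,5,6,7,8,9]=12  [2,3,6,7,8,9]=30  [3,5,6,7,8,9]=12  [4,5,6,7,8,9]=2
  size 7 → [0,2,3,6,7,8,9]=210  [0,3,5,6,7,8,9]=84  [0,4,5,6,7,8,9]=14  [1,4,5,6,7,8,9]=2  [2,3,5,6,7,8,9]=42  [3,4,5,6,7,8,9]=14
  size 8 → [0,1,4,5,6,7,8,9]=16  [0,2,3,5,6,7,8,9]=336  [0,3,4,5,6,7,8,9]=112  [1,3,4,5,6,7,8,9]=16  [2,3,4,5,6,7,8,9]=56
  first=0(r) contributes 72
  first=1(q) contributes 504
  first=2(s) contributes 144
|[w]| = 720

720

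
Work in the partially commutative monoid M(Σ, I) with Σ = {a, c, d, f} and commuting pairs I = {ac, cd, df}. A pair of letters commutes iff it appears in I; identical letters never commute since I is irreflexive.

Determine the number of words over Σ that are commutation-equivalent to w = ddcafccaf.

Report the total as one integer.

#0=d has no predecessor
#1=d depends on [0:d]
#2=c has no predecessor
#3=a depends on [1:d]
#4=f depends on [2:c, 3:a]
#5=c depends on [4:f]
#6=c depends on [5:c]
#7=a depends on [4:f]
#8=f depends on [6:c, 7:a]
sources: [0:d, 2:c]
N(rest) = Σ N(rest − s) over sources s of rest; N(one piece) = 1:
  size 1 → [8]=1
  size 2 → [6,8]=1  [7,8]=1
  size 3 → [5,6,8]=1  [6,7,8]=2
  size 4 → [5,6,7,8]=3
  size 5 → [4,5,6,7,8]=3
  size 6 → [2,4,5,6,7,8]=3  [3,4,5,6,7,8]=3
  size 7 → [1,3,4,5,6,7,8]=3  [2,3,4,5,6,7,8]=6
  first=0(d) contributes 9
  first=2(c) contributes 3
|[w]| = 12

12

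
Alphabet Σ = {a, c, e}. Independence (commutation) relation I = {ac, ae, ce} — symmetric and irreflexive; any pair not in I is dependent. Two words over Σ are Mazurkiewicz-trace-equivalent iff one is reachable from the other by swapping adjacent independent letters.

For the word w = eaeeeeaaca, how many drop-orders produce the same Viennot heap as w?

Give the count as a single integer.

drop 0:e onto floor
drop 1:a onto floor
drop 2:e onto {0:e}
drop 3:e onto {2:e}
drop 4:e onto {3:e}
drop 5:e onto {4:e}
drop 6:a onto {1:a}
drop 7:a onto {6:a}
drop 8:c onto floor
drop 9:a onto {7:a}
ground layer = {0:e, 1:a, 8:c}
drop-orders for the pieces not yet dropped (sum over which currently-grounded one goes next):
  1 to go: {5} 1  {8} 1  {9} 1
  2 to go: {4,5} 1  {5,8} 2  {5,9} 2  {7,9} 1  {8,9} 2
  3 to go: {3,4,5} 1  {4,5,8} 3  {4,5,9} 3  {5,7,9} 3  {5,8,9} 6  {6,7,9} 1  {7,8,9} 3
  4 to go: {1,6,7,9} 1  {2,3,4,5} 1  {3,4,5,8} 4  {3,4,5,9} 4  {4,5,7,9} 6  {4,5,8,9} 12  {5,6,7,9} 4  {5,7,8,9} 12  {6,7,8,9} 4
  5 to go: {0,2,3,4,5} 1  {1,5,6,7,9} 5  {1,6,7,8,9} 5  {2,3,4,5,8} 5  {2,3,4,5,9} 5  {3,4,5,7,9} 10  {3,4,5,8,9} 20  {4,5,6,7,9} 10  {4,5,7,8,9} 30  {5,6,7,8,9} 20
  6 to go: {0,2,3,4,5,8} 6  {0,2,3,4,5,9} 6  {1,4,5,6,7,9} 15  {1,5,6,7,8,9} 30  {2,3,4,5,7,9} 15  {2,3,4,5,8,9} 30  {3,4,5,6,7,9} 20  {3,4,5,7,8,9} 60  {4,5,6,7,8,9} 60
  7 to go: {0,2,3,4,5,7,9} 21  {0,2,3,4,5,8,9} 42  {1,3,4,5,6,7,9} 35  {1,4,5,6,7,8,9} 105  {2,3,4,5,6,7,9} 35  {2,3,4,5,7,8,9} 105  {3,4,5,6,7,8,9} 140
  8 to go: {0,2,3,4,5,6,7,9} 56  {0,2,3,4,5,7,8,9} 168  {1,2,3,4,5,6,7,9} 70  {1,3,4,5,6,7,8,9} 280  {2,3,4,5,6,7,8,9} 280
  if 0:e drops first: 630 orders
  if 1:a drops first: 504 orders
  if 8:c drops first: 126 orders
heap linearizations: 1260

1260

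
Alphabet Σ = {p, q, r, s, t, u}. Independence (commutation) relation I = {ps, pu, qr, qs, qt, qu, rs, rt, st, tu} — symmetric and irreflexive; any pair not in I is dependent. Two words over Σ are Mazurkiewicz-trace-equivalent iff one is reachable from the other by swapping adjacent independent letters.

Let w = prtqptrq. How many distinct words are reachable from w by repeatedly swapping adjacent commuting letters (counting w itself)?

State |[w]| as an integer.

36

0(p) covers ∅
1(r) covers 0:p
2(t) covers 0:p
3(q) covers 0:p
4(p) covers 1:r, 2:t, 3:q
5(t) covers 4:p
6(r) covers 4:p
7(q) covers 4:p
floor of heap: 0:p
completions by unplaced set U, small U first (add the entries for U minus each lowest piece of U):
  |U|=1: {5}:1  {6}:1  {7}:1
  |U|=2: {5,6}:2  {5,7}:2  {6,7}:2
  |U|=3: {5,6,7}:6
  |U|=4: {4,5,6,7}:6
  |U|=5: {1,4,5,6,7}:6  {2,4,5,6,7}:6  {3,4,5,6,7}:6
  |U|=6: {1,2,4,5,6,7}:12  {1,3,4,5,6,7}:12  {2,3,4,5,6,7}:12
  start at 0(p): 36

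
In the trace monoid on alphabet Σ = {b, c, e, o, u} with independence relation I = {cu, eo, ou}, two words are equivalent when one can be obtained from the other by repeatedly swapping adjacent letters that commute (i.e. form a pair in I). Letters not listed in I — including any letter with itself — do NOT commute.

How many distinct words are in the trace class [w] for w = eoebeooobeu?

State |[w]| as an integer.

12

piece 0:e — minimal
piece 1:o — minimal
piece 2:e rests on {0:e}
piece 3:b rests on {1:o, 2:e}
piece 4:e rests on {3:b}
piece 5:o rests on {3:b}
piece 6:o rests on {5:o}
piece 7:o rests on {6:o}
piece 8:b rests on {4:e, 7:o}
piece 9:e rests on {8:b}
piece 10:u rests on {9:e}
minimal pieces: {0:e, 1:o}
ways to finish when only these pieces remain (= sum over removing one remaining piece with nothing left below it):
  1 left: {10}→1
  2 left: {9,10}→1
  3 left: {8,9,10}→1
  4 left: {4,8,9,10}→1  {7,8,9,10}→1
  5 left: {4,7,8,9,10}→2  {6,7,8,9,10}→1
  6 left: {4,6,7,8,9,10}→3  {5,6,7,8,9,10}→1
  7 left: {4,5,6,7,8,9,10}→4
  8 left: {3,4,5,6,7,8,9,10}→4
  9 left: {1,3,4,5,6,7,8,9,10}→4  {2,3,4,5,6,7,8,9,10}→4
  placing 0:e first → 8 extensions
  placing 1:o first → 4 extensions
total linear extensions = 12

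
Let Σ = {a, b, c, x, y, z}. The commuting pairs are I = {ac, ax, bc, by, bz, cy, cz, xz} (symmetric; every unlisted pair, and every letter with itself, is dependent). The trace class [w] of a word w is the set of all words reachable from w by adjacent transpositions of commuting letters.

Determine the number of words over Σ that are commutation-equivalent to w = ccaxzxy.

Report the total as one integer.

15

#0=c has no predecessor
#1=c depends on [0:c]
#2=a has no predecessor
#3=x depends on [1:c]
#4=z depends on [2:a]
#5=x depends on [3:x]
#6=y depends on [4:z, 5:x]
sources: [0:c, 2:a]
N(rest) = Σ N(rest − s) over sources s of rest; N(one piece) = 1:
  size 1 → [6]=1
  size 2 → [4,6]=1  [5,6]=1
  size 3 → [2,4,6]=1  [3,5,6]=1  [4,5,6]=2
  size 4 → [1,3,5,6]=1  [2,4,5,6]=3  [3,4,5,6]=3
  size 5 → [0,1,3,5,6]=1  [1,3,4,5,6]=4  [2,3,4,5,6]=6
  first=0(c) contributes 10
  first=2(a) contributes 5
|[w]| = 15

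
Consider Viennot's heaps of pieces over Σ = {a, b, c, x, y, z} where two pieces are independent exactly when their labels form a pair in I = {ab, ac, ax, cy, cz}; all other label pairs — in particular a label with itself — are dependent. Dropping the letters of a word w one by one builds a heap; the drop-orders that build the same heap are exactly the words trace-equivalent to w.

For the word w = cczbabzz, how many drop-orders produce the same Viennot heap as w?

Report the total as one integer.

#0=c has no predecessor
#1=c depends on [0:c]
#2=z has no predecessor
#3=b depends on [1:c, 2:z]
#4=a depends on [2:z]
#5=b depends on [3:b]
#6=z depends on [4:a, 5:b]
#7=z depends on [6:z]
sources: [0:c, 2:z]
N(rest) = Σ N(rest − s) over sources s of rest; N(one piece) = 1:
  size 1 → [7]=1
  size 2 → [6,7]=1
  size 3 → [4,6,7]=1  [5,6,7]=1
  size 4 → [3,5,6,7]=1  [4,5,6,7]=2
  size 5 → [1,3,5,6,7]=1  [3,4,5,6,7]=3
  size 6 → [0,1,3,5,6,7]=1  [1,3,4,5,6,7]=4  [2,3,4,5,6,7]=3
  first=0(c) contributes 7
  first=2(z) contributes 5
|[w]| = 12

12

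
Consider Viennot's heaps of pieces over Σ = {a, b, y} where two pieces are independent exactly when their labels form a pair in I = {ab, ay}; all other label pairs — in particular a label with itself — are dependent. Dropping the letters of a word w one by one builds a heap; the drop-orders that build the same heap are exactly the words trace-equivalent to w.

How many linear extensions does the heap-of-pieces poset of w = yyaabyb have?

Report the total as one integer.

drop 0:y onto floor
drop 1:y onto {0:y}
drop 2:a onto floor
drop 3:a onto {2:a}
drop 4:b onto {1:y}
drop 5:y onto {4:b}
drop 6:b onto {5:y}
ground layer = {0:y, 2:a}
drop-orders for the pieces not yet dropped (sum over which currently-grounded one goes next):
  1 to go: {3} 1  {6} 1
  2 to go: {2,3} 1  {3,6} 2  {5,6} 1
  3 to go: {2,3,6} 3  {3,5,6} 3  {4,5,6} 1
  4 to go: {1,4,5,6} 1  {2,3,5,6} 6  {3,4,5,6} 4
  5 to go: {0,1,4,5,6} 1  {1,3,4,5,6} 5  {2,3,4,5,6} 10
  if 0:y drops first: 15 orders
  if 2:a drops first: 6 orders
heap linearizations: 21

21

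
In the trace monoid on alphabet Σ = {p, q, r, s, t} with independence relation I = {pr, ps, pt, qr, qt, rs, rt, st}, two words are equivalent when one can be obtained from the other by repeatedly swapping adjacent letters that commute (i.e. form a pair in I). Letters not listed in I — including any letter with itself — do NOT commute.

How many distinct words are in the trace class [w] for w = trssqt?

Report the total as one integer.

piece 0:t — minimal
piece 1:r — minimal
piece 2:s — minimal
piece 3:s rests on {2:s}
piece 4:q rests on {3:s}
piece 5:t rests on {0:t}
minimal pieces: {0:t, 1:r, 2:s}
ways to finish when only these pieces remain (= sum over removing one remaining piece with nothing left below it):
  1 left: {1}→1  {4}→1  {5}→1
  2 left: {0,5}→1  {1,4}→2  {1,5}→2  {3,4}→1  {4,5}→2
  3 left: {0,1,5}→3  {0,4,5}→3  {1,3,4}→3  {1,4,5}→6  {2,3,4}→1  {3,4,5}→3
  4 left: {0,1,4,5}→12  {0,3,4,5}→6  {1,2,3,4}→4  {1,3,4,5}→12  {2,3,4,5}→4
  placing 0:t first → 20 extensions
  placing 1:r first → 10 extensions
  placing 2:s first → 30 extensions
total linear extensions = 60

60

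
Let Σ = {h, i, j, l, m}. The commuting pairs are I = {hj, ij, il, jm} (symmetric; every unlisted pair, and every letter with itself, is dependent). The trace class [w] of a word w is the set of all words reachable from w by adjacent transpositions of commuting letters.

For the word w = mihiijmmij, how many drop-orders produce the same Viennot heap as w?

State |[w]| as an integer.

45

0(m) covers ∅
1(i) covers 0:m
2(h) covers 1:i
3(i) covers 2:h
4(i) covers 3:i
5(j) covers ∅
6(m) covers 4:i
7(m) covers 6:m
8(i) covers 7:m
9(j) covers 5:j
floor of heap: 0:m, 5:j
completions by unplaced set U, small U first (add the entries for U minus each lowest piece of U):
  |U|=1: {8}:1  {9}:1
  |U|=2: {5,9}:1  {7,8}:1  {8,9}:2
  |U|=3: {5,8,9}:3  {6,7,8}:1  {7,8,9}:3
  |U|=4: {4,6,7,8}:1  {5,7,8,9}:6  {6,7,8,9}:4
  |U|=5: {3,4,6,7,8}:1  {4,6,7,8,9}:5  {5,6,7,8,9}:10
  |U|=6: {2,3,4,6,7,8}:1  {3,4,6,7,8,9}:6  {4,5,6,7,8,9}:15
  |U|=7: {1,2,3,4,6,7,8}:1  {2,3,4,6,7,8,9}:7  {3,4,5,6,7,8,9}:21
  |U|=8: {0,1,2,3,4,6,7,8}:1  {1,2,3,4,6,7,8,9}:8  {2,3,4,5,6,7,8,9}:28
  start at 0(m): 36
  start at 5(j): 9
sum over floor = 45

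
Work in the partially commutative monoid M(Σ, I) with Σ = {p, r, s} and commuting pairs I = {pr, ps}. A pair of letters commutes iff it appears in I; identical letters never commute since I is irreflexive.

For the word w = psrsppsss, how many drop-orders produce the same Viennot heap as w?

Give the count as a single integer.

84

#0=p has no predecessor
#1=s has no predecessor
#2=r depends on [1:s]
#3=s depends on [2:r]
#4=p depends on [0:p]
#5=p depends on [4:p]
#6=s depends on [3:s]
#7=s depends on [6:s]
#8=s depends on [7:s]
sources: [0:p, 1:s]
N(rest) = Σ N(rest − s) over sources s of rest; N(one piece) = 1:
  size 1 → [5]=1  [8]=1
  size 2 → [4,5]=1  [5,8]=2  [7,8]=1
  size 3 → [0,4,5]=1  [4,5,8]=3  [5,7,8]=3  [6,7,8]=1
  size 4 → [0,4,5,8]=4  [3,6,7,8]=1  [4,5,7,8]=6  [5,6,7,8]=4
  size 5 → [0,4,5,7,8]=10  [2,3,6,7,8]=1  [3,5,6,7,8]=5  [4,5,6,7,8]=10
  size 6 → [0,4,5,6,7,8]=20  [1,2,3,6,7,8]=1  [2,3,5,6,7,8]=6  [3,4,5,6,7,8]=15
  size 7 → [0,3,4,5,6,7,8]=35  [1,2,3,5,6,7,8]=7  [2,3,4,5,6,7,8]=21
  first=0(p) contributes 28
  first=1(s) contributes 56
|[w]| = 84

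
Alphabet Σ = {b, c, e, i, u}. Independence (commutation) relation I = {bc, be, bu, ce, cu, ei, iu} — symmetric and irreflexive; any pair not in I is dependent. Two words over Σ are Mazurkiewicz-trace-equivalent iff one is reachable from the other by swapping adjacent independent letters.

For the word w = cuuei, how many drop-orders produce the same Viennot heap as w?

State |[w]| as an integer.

piece 0:c — minimal
piece 1:u — minimal
piece 2:u rests on {1:u}
piece 3:e rests on {2:u}
piece 4:i rests on {0:c}
minimal pieces: {0:c, 1:u}
ways to finish when only these pieces remain (= sum over removing one remaining piece with nothing left below it):
  1 left: {3}→1  {4}→1
  2 left: {0,4}→1  {2,3}→1  {3,4}→2
  3 left: {0,3,4}→3  {1,2,3}→1  {2,3,4}→3
  placing 0:c first → 4 extensions
  placing 1:u first → 6 extensions
total linear extensions = 10

10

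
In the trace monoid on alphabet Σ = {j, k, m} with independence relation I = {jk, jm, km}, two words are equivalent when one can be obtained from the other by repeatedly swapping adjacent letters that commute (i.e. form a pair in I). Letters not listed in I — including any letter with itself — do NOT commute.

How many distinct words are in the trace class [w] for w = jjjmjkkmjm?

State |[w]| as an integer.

drop 0:j onto floor
drop 1:j onto {0:j}
drop 2:j onto {1:j}
drop 3:m onto floor
drop 4:j onto {2:j}
drop 5:k onto floor
drop 6:k onto {5:k}
drop 7:m onto {3:m}
drop 8:j onto {4:j}
drop 9:m onto {7:m}
ground layer = {0:j, 3:m, 5:k}
drop-orders for the pieces not yet dropped (sum over which currently-grounded one goes next):
  1 to go: {6} 1  {8} 1  {9} 1
  2 to go: {4,8} 1  {5,6} 1  {6,8} 2  {6,9} 2  {7,9} 1  {8,9} 2
  3 to go: {2,4,8} 1  {3,7,9} 1  {4,6,8} 3  {4,8,9} 3  {5,6,8} 3  {5,6,9} 3  {6,7,9} 3  {6,8,9} 6  {7,8,9} 3
  4 to go: {1,2,4,8} 1  {2,4,6,8} 4  {2,4,8,9} 4  {3,6,7,9} 4  {3,7,8,9} 4  {4,5,6,8} 6  {4,6,8,9} 12  {4,7,8,9} 6  {5,6,7,9} 6  {5,6,8,9} 12  {6,7,8,9} 12
  5 to go: {0,1,2,4,8} 1  {1,2,4,6,8} 5  {1,2,4,8,9} 5  {2,4,5,6,8} 10  {2,4,6,8,9} 20  {2,4,7,8,9} 10  {3,4,7,8,9} 10  {3,5,6,7,9} 10  {3,6,7,8,9} 20  {4,5,6,8,9} 30  {4,6,7,8,9} 30  {5,6,7,8,9} 30
  6 to go: {0,1,2,4,6,8} 6  {0,1,2,4,8,9} 6  {1,2,4,5,6,8} 15  {1,2,4,6,8,9} 30  {1,2,4,7,8,9} 15  {2,3,4,7,8,9} 20  {2,4,5,6,8,9} 60  {2,4,6,7,8,9} 60  {3,4,6,7,8,9} 60  {3,5,6,7,8,9} 60  {4,5,6,7,8,9} 90
  7 to go: {0,1,2,4,5,6,8} 21  {0,1,2,4,6,8,9} 42  {0,1,2,4,7,8,9} 21  {1,2,3,4,7,8,9} 35  {1,2,4,5,6,8,9} 105  {1,2,4,6,7,8,9} 105  {2,3,4,6,7,8,9} 140  {2,4,5,6,7,8,9} 210  {3,4,5,6,7,8,9} 210
  8 to go: {0,1,2,3,4,7,8,9} 56  {0,1,2,4,5,6,8,9} 168  {0,1,2,4,6,7,8,9} 168  {1,2,3,4,6,7,8,9} 280  {1,2,4,5,6,7,8,9} 420  {2,3,4,5,6,7,8,9} 560
  if 0:j drops first: 1260 orders
  if 3:m drops first: 756 orders
  if 5:k drops first: 504 orders
heap linearizations: 2520

2520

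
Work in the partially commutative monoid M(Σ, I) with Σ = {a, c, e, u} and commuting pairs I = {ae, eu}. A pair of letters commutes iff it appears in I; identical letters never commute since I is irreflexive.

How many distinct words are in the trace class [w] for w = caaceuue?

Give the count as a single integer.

6

drop 0:c onto floor
drop 1:a onto {0:c}
drop 2:a onto {1:a}
drop 3:c onto {2:a}
drop 4:e onto {3:c}
drop 5:u onto {3:c}
drop 6:u onto {5:u}
drop 7:e onto {4:e}
ground layer = {0:c}
drop-orders for the pieces not yet dropped (sum over which currently-grounded one goes next):
  1 to go: {6} 1  {7} 1
  2 to go: {4,7} 1  {5,6} 1  {6,7} 2
  3 to go: {4,6,7} 3  {5,6,7} 3
  4 to go: {4,5,6,7} 6
  5 to go: {3,4,5,6,7} 6
  6 to go: {2,3,4,5,6,7} 6
  if 0:c drops first: 6 orders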